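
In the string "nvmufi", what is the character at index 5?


Input string: 'nvmufi'
Operation: get character at index 5
Index mapping: s[0]='n', s[1]='v', s[2]='m', s[3]='u', s[4]='f', s[5]='i'
Result: 'i'


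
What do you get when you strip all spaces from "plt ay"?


Input string: 'plt ay'
Operation: remove all spaces
Words: 'plt', 'ay'
Join without spaces: pltay


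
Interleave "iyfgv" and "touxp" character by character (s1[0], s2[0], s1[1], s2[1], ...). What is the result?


String 1: 'iyfgv'
String 2: 'touxp'
Operation: alternate characters
Pairs: 'i'+'t', 'y'+'o', 'f'+'u', 'g'+'x', 'v'+'p'
Result: ityofugxvp


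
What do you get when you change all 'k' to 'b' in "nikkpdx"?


Input string: 'nikkpdx'
Operation: replace 'k' with 'b'
Positions of 'k': 2, 3
After replacement: nibbpdx


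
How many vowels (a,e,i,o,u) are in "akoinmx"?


Input string: 'akoinmx'
Operation: count vowels (a, e, i, o, u)
Scan: s[0]='a' (vowel), s[1]='k', s[2]='o' (vowel), s[3]='i' (vowel), s[4]='n', s[5]='m', s[6]='x'
Vowels found: 3
Result: 3


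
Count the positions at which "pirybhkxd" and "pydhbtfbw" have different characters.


String 1: 'pirybhkxd'
String 2: 'pydhbtfbw'
Compare each position: pos 0: 'p'=='p', pos 1: 'i'!='y', pos 2: 'r'!='d', pos 3: 'y'!='h', pos 4: 'b'=='b', pos 5: 'h'!='t', pos 6: 'k'!='f', pos 7: 'x'!='b', pos 8: 'd'!='w'
Differing positions: 7
Hamming distance: 7


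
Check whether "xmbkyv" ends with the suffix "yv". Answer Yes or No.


Input string: 'xmbkyv'
Suffix to check: 'yv'
Last 2 characters of input: 'yv'
Match: True
Result: Yes


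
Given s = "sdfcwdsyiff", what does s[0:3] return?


Input string: 'sdfcwdsyiff'
Operation: slice [0:3]
Extract characters: s[0]='s', s[1]='d', s[2]='f'
Result: sdf


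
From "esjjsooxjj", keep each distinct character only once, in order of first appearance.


Input: 'esjjsooxjj'
Operation: keep first occurrence of each character
Scan: s[0]='e' new -> keep; s[1]='s' new -> keep; s[2]='j' new -> keep; s[3]='j' seen -> skip; s[4]='s' seen -> skip; s[5]='o' new -> keep; s[6]='o' seen -> skip; s[7]='x' new -> keep; s[8]='j' seen -> skip; s[9]='j' seen -> skip
Result: esjox


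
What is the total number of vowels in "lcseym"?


Input string: 'lcseym'
Operation: count vowels (a, e, i, o, u)
Scan: s[0]='l', s[1]='c', s[2]='s', s[3]='e' (vowel), s[4]='y', s[5]='m'
Vowels found: 1
Result: 1


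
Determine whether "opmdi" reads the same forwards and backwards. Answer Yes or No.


Input string: 'opmdi'
Reversed: 'idmpo'
Compare pairs: s[0]='o' vs s[4]='i' (mismatch), s[1]='p' vs s[3]='d' (mismatch)
Palindrome: No


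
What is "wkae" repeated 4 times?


Input string: 'wkae'
Operation: repeat 4 times
Concatenation: 'wkae' + 'wkae' + 'wkae' + 'wkae'
Result: wkaewkaewkaewkae


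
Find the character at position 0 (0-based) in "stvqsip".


Input string: 'stvqsip'
Operation: get character at index 0
Index mapping: s[0]='s'
Result: 's'


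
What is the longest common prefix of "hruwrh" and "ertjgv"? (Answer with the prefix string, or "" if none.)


String 1: 'hruwrh'
String 2: 'ertjgv'
Compare position by position:
pos 0: 'h' vs 'e' differ -> stop
Longest common prefix: "" (length 0)


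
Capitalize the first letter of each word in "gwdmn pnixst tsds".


Input string: 'gwdmn pnixst tsds'
Operation: capitalize first letter of each word
Word transformations: 'gwdmn'->'Gwdmn', 'pnixst'->'Pnixst', 'tsds'->'Tsds'
Result: Gwdmn Pnixst Tsds


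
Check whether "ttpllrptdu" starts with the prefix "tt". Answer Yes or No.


Input string: 'ttpllrptdu'
Prefix to check: 'tt'
First 2 characters of input: 'tt'
Match: True
Result: Yes


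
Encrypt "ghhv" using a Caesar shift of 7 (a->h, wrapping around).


Input: 'ghhv', shift = 7
Operation: for each letter, (position + 7) mod 26
Mapping: 'g'(6+7=13)->'n', 'h'(7+7=14)->'o', 'h'(7+7=14)->'o', 'v'(21+7=28, 28 mod 26=2)->'c'
Result: nooc


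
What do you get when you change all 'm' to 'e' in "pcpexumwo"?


Input string: 'pcpexumwo'
Operation: replace 'm' with 'e'
Positions of 'm': 6
After replacement: pcpexuewo


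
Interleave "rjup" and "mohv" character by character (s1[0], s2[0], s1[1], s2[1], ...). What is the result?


String 1: 'rjup'
String 2: 'mohv'
Operation: alternate characters
Pairs: 'r'+'m', 'j'+'o', 'u'+'h', 'p'+'v'
Result: rmjouhpv


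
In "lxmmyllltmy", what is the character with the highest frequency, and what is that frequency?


Input: 'lxmmyllltmy'
Operation: tally each character
Counts: 'l':4, 'm':3, 't':1, 'x':1, 'y':2
Maximum: 'l' appears 4 times


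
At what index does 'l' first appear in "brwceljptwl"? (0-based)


Input string: 'brwceljptwl'
Target: 'l'
Scanning left to right: s[0]='b', s[1]='r', s[2]='w', s[3]='c', s[4]='e', s[5]='l'
First match at index: 5


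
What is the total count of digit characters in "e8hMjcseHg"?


Input string: 'e8hMjcseHg'
Operation: count digit characters (0-9)
Scan: 'e', '8'(digit), 'h', 'M', 'j', 'c', 's', 'e', 'H', 'g'
Digits found: 1
Result: 1


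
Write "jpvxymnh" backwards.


Input string: 'jpvxymnh'
Operation: reverse character order
Original order: 'j' -> 'p' -> 'v' -> 'x' -> 'y' -> 'm' -> 'n' -> 'h'
Reversed order: 'h' -> 'n' -> 'm' -> 'y' -> 'x' -> 'v' -> 'p' -> 'j'
Result: hnmyxvpj


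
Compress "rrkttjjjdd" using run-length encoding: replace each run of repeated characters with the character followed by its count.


Input: 'rrkttjjjdd'
Operation: identify consecutive runs
Runs: 'rr' -> r2, 'k' -> k1, 'tt' -> t2, 'jjj' -> j3, 'dd' -> d2
Encoded: r2k1t2j3d2


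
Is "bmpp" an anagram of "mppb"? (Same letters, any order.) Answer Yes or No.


String 1: 'mppb' -> sorted: 'bmpp'
String 2: 'bmpp' -> sorted: 'bmpp'
Compare sorted forms: 'bmpp' == 'bmpp'
Anagram: Yes


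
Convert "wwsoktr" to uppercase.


Input string: 'wwsoktr'
Operation: convert each letter to uppercase
Mapping: 'w'->'W', 'w'->'W', 's'->'S', 'o'->'O', 'k'->'K', 't'->'T', 'r'->'R'
Result: WWSOKTR


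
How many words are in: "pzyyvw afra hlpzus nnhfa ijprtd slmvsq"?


Input string: 'pzyyvw afra hlpzus nnhfa ijprtd slmvsq'
Operation: split by spaces
Words found: 'pzyyvw', 'afra', 'hlpzus', 'nnhfa', 'ijprtd', 'slmvsq'
Word count: 6


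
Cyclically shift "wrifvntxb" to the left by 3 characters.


Input: 'wrifvntxb', shift = 3
Operation: split at index 3 and swap parts
Front part s[0:3] = 'wri'
Back part s[3:] = 'fvntxb'
Rotated = back + front = 'fvntxb' + 'wri'
Result: fvntxbwri


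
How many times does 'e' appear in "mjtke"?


Input string: 'mjtke'
Target character: 'e'
Scan each position: s[4]='e'
Matches found at indices: 4
Total: 1


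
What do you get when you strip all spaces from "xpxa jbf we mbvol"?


Input string: 'xpxa jbf we mbvol'
Operation: remove all spaces
Words: 'xpxa', 'jbf', 'we', 'mbvol'
Join without spaces: xpxajbfwembvol


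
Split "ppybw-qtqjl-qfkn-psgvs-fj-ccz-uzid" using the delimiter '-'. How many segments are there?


Input string: 'ppybw-qtqjl-qfkn-psgvs-fj-ccz-uzid'
Delimiter: '-'
Split result: 'ppybw', 'qtqjl', 'qfkn', 'psgvs', 'fj', 'ccz', 'uzid'
Number of parts: 7


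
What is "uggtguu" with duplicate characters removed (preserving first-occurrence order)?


Input: 'uggtguu'
Operation: keep first occurrence of each character
Scan: s[0]='u' new -> keep; s[1]='g' new -> keep; s[2]='g' seen -> skip; s[3]='t' new -> keep; s[4]='g' seen -> skip; s[5]='u' seen -> skip; s[6]='u' seen -> skip
Result: ugt


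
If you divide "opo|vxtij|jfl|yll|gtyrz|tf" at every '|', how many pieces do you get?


Input string: 'opo|vxtij|jfl|yll|gtyrz|tf'
Delimiter: '|'
Split result: 'opo', 'vxtij', 'jfl', 'yll', 'gtyrz', 'tf'
Number of parts: 6


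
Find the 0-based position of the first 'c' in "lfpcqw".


Input string: 'lfpcqw'
Target: 'c'
Scanning left to right: s[0]='l', s[1]='f', s[2]='p', s[3]='c'
First match at index: 3


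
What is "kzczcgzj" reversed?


Input string: 'kzczcgzj'
Operation: reverse character order
Original order: 'k' -> 'z' -> 'c' -> 'z' -> 'c' -> 'g' -> 'z' -> 'j'
Reversed order: 'j' -> 'z' -> 'g' -> 'c' -> 'z' -> 'c' -> 'z' -> 'k'
Result: jzgczczk


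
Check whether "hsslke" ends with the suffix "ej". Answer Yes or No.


Input string: 'hsslke'
Suffix to check: 'ej'
Last 2 characters of input: 'ke'
Match: False
Result: No


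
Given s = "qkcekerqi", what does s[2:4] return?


Input string: 'qkcekerqi'
Operation: slice [2:4]
Extract characters: s[2]='c', s[3]='e'
Result: ce


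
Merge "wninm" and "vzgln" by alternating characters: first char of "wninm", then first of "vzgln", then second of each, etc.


String 1: 'wninm'
String 2: 'vzgln'
Operation: alternate characters
Pairs: 'w'+'v', 'n'+'z', 'i'+'g', 'n'+'l', 'm'+'n'
Result: wvnzignlmn


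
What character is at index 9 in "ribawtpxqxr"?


Input string: 'ribawtpxqxr'
Operation: get character at index 9
Index mapping: s[0]='r', s[1]='i', s[2]='b', s[3]='a', s[4]='w', s[5]='t', s[6]='p', s[7]='x', s[8]='q', s[9]='x'
Result: 'x'


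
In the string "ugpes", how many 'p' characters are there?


Input string: 'ugpes'
Target character: 'p'
Scan each position: s[2]='p'
Matches found at indices: 2
Total: 1


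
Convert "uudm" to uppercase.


Input string: 'uudm'
Operation: convert each letter to uppercase
Mapping: 'u'->'U', 'u'->'U', 'd'->'D', 'm'->'M'
Result: UUDM


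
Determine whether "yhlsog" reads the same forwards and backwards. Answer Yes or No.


Input string: 'yhlsog'
Reversed: 'goslhy'
Compare pairs: s[0]='y' vs s[5]='g' (mismatch), s[1]='h' vs s[4]='o' (mismatch), s[2]='l' vs s[3]='s' (mismatch)
Palindrome: No


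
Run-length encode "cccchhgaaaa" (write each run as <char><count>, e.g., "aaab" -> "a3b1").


Input: 'cccchhgaaaa'
Operation: identify consecutive runs
Runs: 'cccc' -> c4, 'hh' -> h2, 'g' -> g1, 'aaaa' -> a4
Encoded: c4h2g1a4


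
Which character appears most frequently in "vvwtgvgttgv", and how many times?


Input: 'vvwtgvgttgv'
Operation: tally each character
Counts: 'g':3, 't':3, 'v':4, 'w':1
Maximum: 'v' appears 4 times


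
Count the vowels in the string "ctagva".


Input string: 'ctagva'
Operation: count vowels (a, e, i, o, u)
Scan: s[0]='c', s[1]='t', s[2]='a' (vowel), s[3]='g', s[4]='v', s[5]='a' (vowel)
Vowels found: 2
Result: 2


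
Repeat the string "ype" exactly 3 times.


Input string: 'ype'
Operation: repeat 3 times
Concatenation: 'ype' + 'ype' + 'ype'
Result: ypeypeype


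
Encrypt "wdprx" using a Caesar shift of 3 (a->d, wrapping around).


Input: 'wdprx', shift = 3
Operation: for each letter, (position + 3) mod 26
Mapping: 'w'(22+3=25)->'z', 'd'(3+3=6)->'g', 'p'(15+3=18)->'s', 'r'(17+3=20)->'u', 'x'(23+3=26, 26 mod 26=0)->'a'
Result: zgsua


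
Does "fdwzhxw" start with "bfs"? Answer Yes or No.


Input string: 'fdwzhxw'
Prefix to check: 'bfs'
First 3 characters of input: 'fdw'
Match: False
Result: No


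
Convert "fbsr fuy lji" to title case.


Input string: 'fbsr fuy lji'
Operation: capitalize first letter of each word
Word transformations: 'fbsr'->'Fbsr', 'fuy'->'Fuy', 'lji'->'Lji'
Result: Fbsr Fuy Lji


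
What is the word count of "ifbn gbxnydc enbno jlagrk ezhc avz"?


Input string: 'ifbn gbxnydc enbno jlagrk ezhc avz'
Operation: split by spaces
Words found: 'ifbn', 'gbxnydc', 'enbno', 'jlagrk', 'ezhc', 'avz'
Word count: 6


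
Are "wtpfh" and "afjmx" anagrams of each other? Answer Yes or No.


String 1: 'wtpfh' -> sorted: 'fhptw'
String 2: 'afjmx' -> sorted: 'afjmx'
Compare sorted forms: 'fhptw' != 'afjmx'
Anagram: No


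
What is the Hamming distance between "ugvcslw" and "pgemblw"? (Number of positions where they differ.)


String 1: 'ugvcslw'
String 2: 'pgemblw'
Compare each position: pos 0: 'u'!='p', pos 1: 'g'=='g', pos 2: 'v'!='e', pos 3: 'c'!='m', pos 4: 's'!='b', pos 5: 'l'=='l', pos 6: 'w'=='w'
Differing positions: 4
Hamming distance: 4


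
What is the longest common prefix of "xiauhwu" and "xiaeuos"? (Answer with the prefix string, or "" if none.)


String 1: 'xiauhwu'
String 2: 'xiaeuos'
Compare position by position:
pos 0: 'x' vs 'x' match
pos 1: 'i' vs 'i' match
pos 2: 'a' vs 'a' match
pos 3: 'u' vs 'e' differ -> stop
Longest common prefix: "xia" (length 3)


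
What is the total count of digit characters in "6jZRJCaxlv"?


Input string: '6jZRJCaxlv'
Operation: count digit characters (0-9)
Scan: '6'(digit), 'j', 'Z', 'R', 'J', 'C', 'a', 'x', 'l', 'v'
Digits found: 1
Result: 1


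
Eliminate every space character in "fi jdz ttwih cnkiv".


Input string: 'fi jdz ttwih cnkiv'
Operation: remove all spaces
Words: 'fi', 'jdz', 'ttwih', 'cnkiv'
Join without spaces: fijdzttwihcnkiv


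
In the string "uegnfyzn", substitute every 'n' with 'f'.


Input string: 'uegnfyzn'
Operation: replace 'n' with 'f'
Positions of 'n': 3, 7
After replacement: uegffyzf


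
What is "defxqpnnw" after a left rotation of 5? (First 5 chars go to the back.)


Input: 'defxqpnnw', shift = 5
Operation: split at index 5 and swap parts
Front part s[0:5] = 'defxq'
Back part s[5:] = 'pnnw'
Rotated = back + front = 'pnnw' + 'defxq'
Result: pnnwdefxq


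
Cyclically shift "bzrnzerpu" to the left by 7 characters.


Input: 'bzrnzerpu', shift = 7
Operation: split at index 7 and swap parts
Front part s[0:7] = 'bzrnzer'
Back part s[7:] = 'pu'
Rotated = back + front = 'pu' + 'bzrnzer'
Result: pubzrnzer


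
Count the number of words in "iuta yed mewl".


Input string: 'iuta yed mewl'
Operation: split by spaces
Words found: 'iuta', 'yed', 'mewl'
Word count: 3


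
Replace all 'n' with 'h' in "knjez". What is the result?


Input string: 'knjez'
Operation: replace 'n' with 'h'
Positions of 'n': 1
After replacement: khjez


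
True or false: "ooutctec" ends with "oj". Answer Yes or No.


Input string: 'ooutctec'
Suffix to check: 'oj'
Last 2 characters of input: 'ec'
Match: False
Result: No


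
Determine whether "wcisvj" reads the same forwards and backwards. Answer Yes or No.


Input string: 'wcisvj'
Reversed: 'jvsicw'
Compare pairs: s[0]='w' vs s[5]='j' (mismatch), s[1]='c' vs s[4]='v' (mismatch), s[2]='i' vs s[3]='s' (mismatch)
Palindrome: No


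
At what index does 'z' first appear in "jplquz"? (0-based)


Input string: 'jplquz'
Target: 'z'
Scanning left to right: s[0]='j', s[1]='p', s[2]='l', s[3]='q', s[4]='u', s[5]='z'
First match at index: 5


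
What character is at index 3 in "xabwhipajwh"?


Input string: 'xabwhipajwh'
Operation: get character at index 3
Index mapping: s[0]='x', s[1]='a', s[2]='b', s[3]='w'
Result: 'w'


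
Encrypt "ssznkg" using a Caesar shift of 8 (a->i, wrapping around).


Input: 'ssznkg', shift = 8
Operation: for each letter, (position + 8) mod 26
Mapping: 's'(18+8=26, 26 mod 26=0)->'a', 's'(18+8=26, 26 mod 26=0)->'a', 'z'(25+8=33, 33 mod 26=7)->'h', 'n'(13+8=21)->'v', 'k'(10+8=18)->'s', 'g'(6+8=14)->'o'
Result: aahvso


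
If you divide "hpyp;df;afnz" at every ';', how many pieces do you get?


Input string: 'hpyp;df;afnz'
Delimiter: ';'
Split result: 'hpyp', 'df', 'afnz'
Number of parts: 3


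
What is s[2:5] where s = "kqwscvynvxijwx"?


Input string: 'kqwscvynvxijwx'
Operation: slice [2:5]
Extract characters: s[2]='w', s[3]='s', s[4]='c'
Result: wsc


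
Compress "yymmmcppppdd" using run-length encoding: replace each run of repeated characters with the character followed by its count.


Input: 'yymmmcppppdd'
Operation: identify consecutive runs
Runs: 'yy' -> y2, 'mmm' -> m3, 'c' -> c1, 'pppp' -> p4, 'dd' -> d2
Encoded: y2m3c1p4d2


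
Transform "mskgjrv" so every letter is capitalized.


Input string: 'mskgjrv'
Operation: convert each letter to uppercase
Mapping: 'm'->'M', 's'->'S', 'k'->'K', 'g'->'G', 'j'->'J', 'r'->'R', 'v'->'V'
Result: MSKGJRV


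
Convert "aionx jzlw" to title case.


Input string: 'aionx jzlw'
Operation: capitalize first letter of each word
Word transformations: 'aionx'->'Aionx', 'jzlw'->'Jzlw'
Result: Aionx Jzlw


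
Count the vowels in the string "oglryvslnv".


Input string: 'oglryvslnv'
Operation: count vowels (a, e, i, o, u)
Scan: s[0]='o' (vowel), s[1]='g', s[2]='l', s[3]='r', s[4]='y', s[5]='v', s[6]='s', s[7]='l', s[8]='n', s[9]='v'
Vowels found: 1
Result: 1


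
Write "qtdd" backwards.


Input string: 'qtdd'
Operation: reverse character order
Original order: 'q' -> 't' -> 'd' -> 'd'
Reversed order: 'd' -> 'd' -> 't' -> 'q'
Result: ddtq


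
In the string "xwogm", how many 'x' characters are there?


Input string: 'xwogm'
Target character: 'x'
Scan each position: s[0]='x'
Matches found at indices: 0
Total: 1


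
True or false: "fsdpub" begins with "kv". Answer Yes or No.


Input string: 'fsdpub'
Prefix to check: 'kv'
First 2 characters of input: 'fs'
Match: False
Result: No


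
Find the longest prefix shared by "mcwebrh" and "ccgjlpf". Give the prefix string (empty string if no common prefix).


String 1: 'mcwebrh'
String 2: 'ccgjlpf'
Compare position by position:
pos 0: 'm' vs 'c' differ -> stop
Longest common prefix: "" (length 0)


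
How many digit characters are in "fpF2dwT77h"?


Input string: 'fpF2dwT77h'
Operation: count digit characters (0-9)
Scan: 'f', 'p', 'F', '2'(digit), 'd', 'w', 'T', '7'(digit), '7'(digit), 'h'
Digits found: 3
Result: 3


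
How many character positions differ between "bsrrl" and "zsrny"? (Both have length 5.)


String 1: 'bsrrl'
String 2: 'zsrny'
Compare each position: pos 0: 'b'!='z', pos 1: 's'=='s', pos 2: 'r'=='r', pos 3: 'r'!='n', pos 4: 'l'!='y'
Differing positions: 3
Hamming distance: 3


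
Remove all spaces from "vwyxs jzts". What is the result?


Input string: 'vwyxs jzts'
Operation: remove all spaces
Words: 'vwyxs', 'jzts'
Join without spaces: vwyxsjzts


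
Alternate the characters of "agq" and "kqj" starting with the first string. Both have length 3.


String 1: 'agq'
String 2: 'kqj'
Operation: alternate characters
Pairs: 'a'+'k', 'g'+'q', 'q'+'j'
Result: akgqqj


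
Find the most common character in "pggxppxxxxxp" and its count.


Input: 'pggxppxxxxxp'
Operation: tally each character
Counts: 'g':2, 'p':4, 'x':6
Maximum: 'x' appears 6 times


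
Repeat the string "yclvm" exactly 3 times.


Input string: 'yclvm'
Operation: repeat 3 times
Concatenation: 'yclvm' + 'yclvm' + 'yclvm'
Result: yclvmyclvmyclvm


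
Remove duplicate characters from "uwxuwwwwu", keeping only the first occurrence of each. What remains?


Input: 'uwxuwwwwu'
Operation: keep first occurrence of each character
Scan: s[0]='u' new -> keep; s[1]='w' new -> keep; s[2]='x' new -> keep; s[3]='u' seen -> skip; s[4]='w' seen -> skip; s[5]='w' seen -> skip; s[6]='w' seen -> skip; s[7]='w' seen -> skip; s[8]='u' seen -> skip
Result: uwx


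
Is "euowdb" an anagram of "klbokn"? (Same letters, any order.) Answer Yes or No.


String 1: 'klbokn' -> sorted: 'bkklno'
String 2: 'euowdb' -> sorted: 'bdeouw'
Compare sorted forms: 'bkklno' != 'bdeouw'
Anagram: No


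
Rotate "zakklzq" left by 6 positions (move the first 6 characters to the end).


Input: 'zakklzq', shift = 6
Operation: split at index 6 and swap parts
Front part s[0:6] = 'zakklz'
Back part s[6:] = 'q'
Rotated = back + front = 'q' + 'zakklz'
Result: qzakklz


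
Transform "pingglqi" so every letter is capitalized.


Input string: 'pingglqi'
Operation: convert each letter to uppercase
Mapping: 'p'->'P', 'i'->'I', 'n'->'N', 'g'->'G', 'g'->'G', 'l'->'L', 'q'->'Q', 'i'->'I'
Result: PINGGLQI


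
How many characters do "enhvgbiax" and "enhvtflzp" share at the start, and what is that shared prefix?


String 1: 'enhvgbiax'
String 2: 'enhvtflzp'
Compare position by position:
pos 0: 'e' vs 'e' match
pos 1: 'n' vs 'n' match
pos 2: 'h' vs 'h' match
pos 3: 'v' vs 'v' match
pos 4: 'g' vs 't' differ -> stop
Longest common prefix: "enhv" (length 4)


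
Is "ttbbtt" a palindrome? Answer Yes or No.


Input string: 'ttbbtt'
Reversed: 'ttbbtt'
Compare pairs: s[0]='t' vs s[5]='t' (match), s[1]='t' vs s[4]='t' (match), s[2]='b' vs s[3]='b' (match)
Palindrome: Yes


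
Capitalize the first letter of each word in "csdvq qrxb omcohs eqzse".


Input string: 'csdvq qrxb omcohs eqzse'
Operation: capitalize first letter of each word
Word transformations: 'csdvq'->'Csdvq', 'qrxb'->'Qrxb', 'omcohs'->'Omcohs', 'eqzse'->'Eqzse'
Result: Csdvq Qrxb Omcohs Eqzse


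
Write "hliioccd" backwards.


Input string: 'hliioccd'
Operation: reverse character order
Original order: 'h' -> 'l' -> 'i' -> 'i' -> 'o' -> 'c' -> 'c' -> 'd'
Reversed order: 'd' -> 'c' -> 'c' -> 'o' -> 'i' -> 'i' -> 'l' -> 'h'
Result: dccoiilh


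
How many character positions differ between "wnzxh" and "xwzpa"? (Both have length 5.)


String 1: 'wnzxh'
String 2: 'xwzpa'
Compare each position: pos 0: 'w'!='x', pos 1: 'n'!='w', pos 2: 'z'=='z', pos 3: 'x'!='p', pos 4: 'h'!='a'
Differing positions: 4
Hamming distance: 4


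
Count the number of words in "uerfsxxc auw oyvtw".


Input string: 'uerfsxxc auw oyvtw'
Operation: split by spaces
Words found: 'uerfsxxc', 'auw', 'oyvtw'
Word count: 3


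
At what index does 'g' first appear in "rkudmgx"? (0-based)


Input string: 'rkudmgx'
Target: 'g'
Scanning left to right: s[0]='r', s[1]='k', s[2]='u', s[3]='d', s[4]='m', s[5]='g'
First match at index: 5


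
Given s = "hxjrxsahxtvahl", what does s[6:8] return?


Input string: 'hxjrxsahxtvahl'
Operation: slice [6:8]
Extract characters: s[6]='a', s[7]='h'
Result: ah


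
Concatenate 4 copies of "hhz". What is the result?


Input string: 'hhz'
Operation: repeat 4 times
Concatenation: 'hhz' + 'hhz' + 'hhz' + 'hhz'
Result: hhzhhzhhzhhz


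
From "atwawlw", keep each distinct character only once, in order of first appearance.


Input: 'atwawlw'
Operation: keep first occurrence of each character
Scan: s[0]='a' new -> keep; s[1]='t' new -> keep; s[2]='w' new -> keep; s[3]='a' seen -> skip; s[4]='w' seen -> skip; s[5]='l' new -> keep; s[6]='w' seen -> skip
Result: atwl


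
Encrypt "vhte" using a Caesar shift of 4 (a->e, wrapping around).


Input: 'vhte', shift = 4
Operation: for each letter, (position + 4) mod 26
Mapping: 'v'(21+4=25)->'z', 'h'(7+4=11)->'l', 't'(19+4=23)->'x', 'e'(4+4=8)->'i'
Result: zlxi


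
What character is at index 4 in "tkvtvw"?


Input string: 'tkvtvw'
Operation: get character at index 4
Index mapping: s[0]='t', s[1]='k', s[2]='v', s[3]='t', s[4]='v'
Result: 'v'


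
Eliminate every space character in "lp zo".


Input string: 'lp zo'
Operation: remove all spaces
Words: 'lp', 'zo'
Join without spaces: lpzo


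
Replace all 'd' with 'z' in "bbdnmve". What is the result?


Input string: 'bbdnmve'
Operation: replace 'd' with 'z'
Positions of 'd': 2
After replacement: bbznmve


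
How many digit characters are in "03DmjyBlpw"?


Input string: '03DmjyBlpw'
Operation: count digit characters (0-9)
Scan: '0'(digit), '3'(digit), 'D', 'm', 'j', 'y', 'B', 'l', 'p', 'w'
Digits found: 2
Result: 2


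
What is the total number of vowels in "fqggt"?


Input string: 'fqggt'
Operation: count vowels (a, e, i, o, u)
Scan: s[0]='f', s[1]='q', s[2]='g', s[3]='g', s[4]='t'
Vowels found: 0
Result: 0


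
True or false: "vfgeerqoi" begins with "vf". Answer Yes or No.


Input string: 'vfgeerqoi'
Prefix to check: 'vf'
First 2 characters of input: 'vf'
Match: True
Result: Yes


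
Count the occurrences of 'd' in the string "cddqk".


Input string: 'cddqk'
Target character: 'd'
Scan each position: s[1]='d', s[2]='d'
Matches found at indices: 1, 2
Total: 2


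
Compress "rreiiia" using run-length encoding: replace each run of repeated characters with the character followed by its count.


Input: 'rreiiia'
Operation: identify consecutive runs
Runs: 'rr' -> r2, 'e' -> e1, 'iii' -> i3, 'a' -> a1
Encoded: r2e1i3a1


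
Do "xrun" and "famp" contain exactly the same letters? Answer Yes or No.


String 1: 'xrun' -> sorted: 'nrux'
String 2: 'famp' -> sorted: 'afmp'
Compare sorted forms: 'nrux' != 'afmp'
Anagram: No


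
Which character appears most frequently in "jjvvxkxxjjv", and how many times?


Input: 'jjvvxkxxjjv'
Operation: tally each character
Counts: 'j':4, 'k':1, 'v':3, 'x':3
Maximum: 'j' appears 4 times


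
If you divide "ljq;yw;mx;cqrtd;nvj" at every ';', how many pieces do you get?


Input string: 'ljq;yw;mx;cqrtd;nvj'
Delimiter: ';'
Split result: 'ljq', 'yw', 'mx', 'cqrtd', 'nvj'
Number of parts: 5


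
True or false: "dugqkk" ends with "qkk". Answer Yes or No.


Input string: 'dugqkk'
Suffix to check: 'qkk'
Last 3 characters of input: 'qkk'
Match: True
Result: Yes


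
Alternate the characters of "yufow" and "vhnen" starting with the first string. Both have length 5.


String 1: 'yufow'
String 2: 'vhnen'
Operation: alternate characters
Pairs: 'y'+'v', 'u'+'h', 'f'+'n', 'o'+'e', 'w'+'n'
Result: yvuhfnoewn


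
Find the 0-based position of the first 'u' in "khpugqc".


Input string: 'khpugqc'
Target: 'u'
Scanning left to right: s[0]='k', s[1]='h', s[2]='p', s[3]='u'
First match at index: 3


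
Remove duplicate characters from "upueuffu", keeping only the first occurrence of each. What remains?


Input: 'upueuffu'
Operation: keep first occurrence of each character
Scan: s[0]='u' new -> keep; s[1]='p' new -> keep; s[2]='u' seen -> skip; s[3]='e' new -> keep; s[4]='u' seen -> skip; s[5]='f' new -> keep; s[6]='f' seen -> skip; s[7]='u' seen -> skip
Result: upef


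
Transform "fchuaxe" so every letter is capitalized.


Input string: 'fchuaxe'
Operation: convert each letter to uppercase
Mapping: 'f'->'F', 'c'->'C', 'h'->'H', 'u'->'U', 'a'->'A', 'x'->'X', 'e'->'E'
Result: FCHUAXE


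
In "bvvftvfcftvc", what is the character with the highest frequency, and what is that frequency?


Input: 'bvvftvfcftvc'
Operation: tally each character
Counts: 'b':1, 'c':2, 'f':3, 't':2, 'v':4
Maximum: 'v' appears 4 times


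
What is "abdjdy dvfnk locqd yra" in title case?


Input string: 'abdjdy dvfnk locqd yra'
Operation: capitalize first letter of each word
Word transformations: 'abdjdy'->'Abdjdy', 'dvfnk'->'Dvfnk', 'locqd'->'Locqd', 'yra'->'Yra'
Result: Abdjdy Dvfnk Locqd Yra


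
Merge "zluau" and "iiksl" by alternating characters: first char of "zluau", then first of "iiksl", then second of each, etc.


String 1: 'zluau'
String 2: 'iiksl'
Operation: alternate characters
Pairs: 'z'+'i', 'l'+'i', 'u'+'k', 'a'+'s', 'u'+'l'
Result: ziliukasul


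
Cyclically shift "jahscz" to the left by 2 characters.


Input: 'jahscz', shift = 2
Operation: split at index 2 and swap parts
Front part s[0:2] = 'ja'
Back part s[2:] = 'hscz'
Rotated = back + front = 'hscz' + 'ja'
Result: hsczja


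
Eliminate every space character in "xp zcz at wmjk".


Input string: 'xp zcz at wmjk'
Operation: remove all spaces
Words: 'xp', 'zcz', 'at', 'wmjk'
Join without spaces: xpzczatwmjk


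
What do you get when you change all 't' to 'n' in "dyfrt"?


Input string: 'dyfrt'
Operation: replace 't' with 'n'
Positions of 't': 4
After replacement: dyfrn


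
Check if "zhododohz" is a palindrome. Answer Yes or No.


Input string: 'zhododohz'
Reversed: 'zhododohz'
Compare pairs: s[0]='z' vs s[8]='z' (match), s[1]='h' vs s[7]='h' (match), s[2]='o' vs s[6]='o' (match), s[3]='d' vs s[5]='d' (match)
Palindrome: Yes


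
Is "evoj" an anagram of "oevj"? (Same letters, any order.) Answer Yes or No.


String 1: 'oevj' -> sorted: 'ejov'
String 2: 'evoj' -> sorted: 'ejov'
Compare sorted forms: 'ejov' == 'ejov'
Anagram: Yes


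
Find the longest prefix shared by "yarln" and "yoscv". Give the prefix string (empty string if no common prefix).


String 1: 'yarln'
String 2: 'yoscv'
Compare position by position:
pos 0: 'y' vs 'y' match
pos 1: 'a' vs 'o' differ -> stop
Longest common prefix: "y" (length 1)


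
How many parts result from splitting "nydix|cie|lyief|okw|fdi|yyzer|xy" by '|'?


Input string: 'nydix|cie|lyief|okw|fdi|yyzer|xy'
Delimiter: '|'
Split result: 'nydix', 'cie', 'lyief', 'okw', 'fdi', 'yyzer', 'xy'
Number of parts: 7


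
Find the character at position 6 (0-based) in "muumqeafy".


Input string: 'muumqeafy'
Operation: get character at index 6
Index mapping: s[0]='m', s[1]='u', s[2]='u', s[3]='m', s[4]='q', s[5]='e', s[6]='a'
Result: 'a'


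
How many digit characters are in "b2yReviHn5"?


Input string: 'b2yReviHn5'
Operation: count digit characters (0-9)
Scan: 'b', '2'(digit), 'y', 'R', 'e', 'v', 'i', 'H', 'n', '5'(digit)
Digits found: 2
Result: 2


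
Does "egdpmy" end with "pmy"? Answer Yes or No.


Input string: 'egdpmy'
Suffix to check: 'pmy'
Last 3 characters of input: 'pmy'
Match: True
Result: Yes


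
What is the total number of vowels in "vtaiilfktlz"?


Input string: 'vtaiilfktlz'
Operation: count vowels (a, e, i, o, u)
Scan: s[0]='v', s[1]='t', s[2]='a' (vowel), s[3]='i' (vowel), s[4]='i' (vowel), s[5]='l', s[6]='f', s[7]='k', s[8]='t', s[9]='l', s[10]='z'
Vowels found: 3
Result: 3


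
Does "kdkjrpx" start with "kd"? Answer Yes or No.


Input string: 'kdkjrpx'
Prefix to check: 'kd'
First 2 characters of input: 'kd'
Match: True
Result: Yes


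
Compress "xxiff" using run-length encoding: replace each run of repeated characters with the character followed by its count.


Input: 'xxiff'
Operation: identify consecutive runs
Runs: 'xx' -> x2, 'i' -> i1, 'ff' -> f2
Encoded: x2i1f2


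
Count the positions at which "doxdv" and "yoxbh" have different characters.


String 1: 'doxdv'
String 2: 'yoxbh'
Compare each position: pos 0: 'd'!='y', pos 1: 'o'=='o', pos 2: 'x'=='x', pos 3: 'd'!='b', pos 4: 'v'!='h'
Differing positions: 3
Hamming distance: 3


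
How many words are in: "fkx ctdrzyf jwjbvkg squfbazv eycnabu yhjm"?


Input string: 'fkx ctdrzyf jwjbvkg squfbazv eycnabu yhjm'
Operation: split by spaces
Words found: 'fkx', 'ctdrzyf', 'jwjbvkg', 'squfbazv', 'eycnabu', 'yhjm'
Word count: 6


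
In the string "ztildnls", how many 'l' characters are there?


Input string: 'ztildnls'
Target character: 'l'
Scan each position: s[3]='l', s[6]='l'
Matches found at indices: 3, 6
Total: 2


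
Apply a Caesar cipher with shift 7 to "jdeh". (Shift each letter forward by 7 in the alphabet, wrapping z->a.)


Input: 'jdeh', shift = 7
Operation: for each letter, (position + 7) mod 26
Mapping: 'j'(9+7=16)->'q', 'd'(3+7=10)->'k', 'e'(4+7=11)->'l', 'h'(7+7=14)->'o'
Result: qklo


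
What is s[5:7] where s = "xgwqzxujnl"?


Input string: 'xgwqzxujnl'
Operation: slice [5:7]
Extract characters: s[5]='x', s[6]='u'
Result: xu


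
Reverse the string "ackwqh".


Input string: 'ackwqh'
Operation: reverse character order
Original order: 'a' -> 'c' -> 'k' -> 'w' -> 'q' -> 'h'
Reversed order: 'h' -> 'q' -> 'w' -> 'k' -> 'c' -> 'a'
Result: hqwkca


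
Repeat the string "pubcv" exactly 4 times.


Input string: 'pubcv'
Operation: repeat 4 times
Concatenation: 'pubcv' + 'pubcv' + 'pubcv' + 'pubcv'
Result: pubcvpubcvpubcvpubcv


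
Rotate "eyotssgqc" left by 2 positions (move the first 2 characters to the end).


Input: 'eyotssgqc', shift = 2
Operation: split at index 2 and swap parts
Front part s[0:2] = 'ey'
Back part s[2:] = 'otssgqc'
Rotated = back + front = 'otssgqc' + 'ey'
Result: otssgqcey


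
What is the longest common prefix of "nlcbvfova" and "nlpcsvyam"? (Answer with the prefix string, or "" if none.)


String 1: 'nlcbvfova'
String 2: 'nlpcsvyam'
Compare position by position:
pos 0: 'n' vs 'n' match
pos 1: 'l' vs 'l' match
pos 2: 'c' vs 'p' differ -> stop
Longest common prefix: "nl" (length 2)


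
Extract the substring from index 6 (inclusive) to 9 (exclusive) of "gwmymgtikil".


Input string: 'gwmymgtikil'
Operation: slice [6:9]
Extract characters: s[6]='t', s[7]='i', s[8]='k'
Result: tik


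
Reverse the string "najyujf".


Input string: 'najyujf'
Operation: reverse character order
Original order: 'n' -> 'a' -> 'j' -> 'y' -> 'u' -> 'j' -> 'f'
Reversed order: 'f' -> 'j' -> 'u' -> 'y' -> 'j' -> 'a' -> 'n'
Result: fjuyjan


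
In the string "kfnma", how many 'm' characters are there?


Input string: 'kfnma'
Target character: 'm'
Scan each position: s[3]='m'
Matches found at indices: 3
Total: 1


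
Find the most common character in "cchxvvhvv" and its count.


Input: 'cchxvvhvv'
Operation: tally each character
Counts: 'c':2, 'h':2, 'v':4, 'x':1
Maximum: 'v' appears 4 times


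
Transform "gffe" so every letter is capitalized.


Input string: 'gffe'
Operation: convert each letter to uppercase
Mapping: 'g'->'G', 'f'->'F', 'f'->'F', 'e'->'E'
Result: GFFE


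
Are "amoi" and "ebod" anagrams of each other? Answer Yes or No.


String 1: 'amoi' -> sorted: 'aimo'
String 2: 'ebod' -> sorted: 'bdeo'
Compare sorted forms: 'aimo' != 'bdeo'
Anagram: No


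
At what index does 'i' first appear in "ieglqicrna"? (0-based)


Input string: 'ieglqicrna'
Target: 'i'
Scanning left to right: s[0]='i'
First match at index: 0


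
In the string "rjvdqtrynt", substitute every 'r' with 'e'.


Input string: 'rjvdqtrynt'
Operation: replace 'r' with 'e'
Positions of 'r': 0, 6
After replacement: ejvdqteynt


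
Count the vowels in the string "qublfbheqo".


Input string: 'qublfbheqo'
Operation: count vowels (a, e, i, o, u)
Scan: s[0]='q', s[1]='u' (vowel), s[2]='b', s[3]='l', s[4]='f', s[5]='b', s[6]='h', s[7]='e' (vowel), s[8]='q', s[9]='o' (vowel)
Vowels found: 3
Result: 3


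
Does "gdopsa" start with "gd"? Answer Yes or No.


Input string: 'gdopsa'
Prefix to check: 'gd'
First 2 characters of input: 'gd'
Match: True
Result: Yes


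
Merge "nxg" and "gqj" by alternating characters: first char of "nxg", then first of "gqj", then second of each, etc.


String 1: 'nxg'
String 2: 'gqj'
Operation: alternate characters
Pairs: 'n'+'g', 'x'+'q', 'g'+'j'
Result: ngxqgj


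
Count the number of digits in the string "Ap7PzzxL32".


Input string: 'Ap7PzzxL32'
Operation: count digit characters (0-9)
Scan: 'A', 'p', '7'(digit), 'P', 'z', 'z', 'x', 'L', '3'(digit), '2'(digit)
Digits found: 3
Result: 3


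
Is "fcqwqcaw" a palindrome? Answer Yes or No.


Input string: 'fcqwqcaw'
Reversed: 'wacqwqcf'
Compare pairs: s[0]='f' vs s[7]='w' (mismatch), s[1]='c' vs s[6]='a' (mismatch), s[2]='q' vs s[5]='c' (mismatch), s[3]='w' vs s[4]='q' (mismatch)
Palindrome: No


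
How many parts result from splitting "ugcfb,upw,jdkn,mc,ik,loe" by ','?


Input string: 'ugcfb,upw,jdkn,mc,ik,loe'
Delimiter: ','
Split result: 'ugcfb', 'upw', 'jdkn', 'mc', 'ik', 'loe'
Number of parts: 6


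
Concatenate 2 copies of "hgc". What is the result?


Input string: 'hgc'
Operation: repeat 2 times
Concatenation: 'hgc' + 'hgc'
Result: hgchgc


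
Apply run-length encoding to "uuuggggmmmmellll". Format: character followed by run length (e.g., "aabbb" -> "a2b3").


Input: 'uuuggggmmmmellll'
Operation: identify consecutive runs
Runs: 'uuu' -> u3, 'gggg' -> g4, 'mmmm' -> m4, 'e' -> e1, 'llll' -> l4
Encoded: u3g4m4e1l4


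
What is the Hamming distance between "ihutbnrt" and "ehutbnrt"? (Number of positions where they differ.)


String 1: 'ihutbnrt'
String 2: 'ehutbnrt'
Compare each position: pos 0: 'i'!='e', pos 1: 'h'=='h', pos 2: 'u'=='u', pos 3: 't'=='t', pos 4: 'b'=='b', pos 5: 'n'=='n', pos 6: 'r'=='r', pos 7: 't'=='t'
Differing positions: 1
Hamming distance: 1


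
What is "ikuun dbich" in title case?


Input string: 'ikuun dbich'
Operation: capitalize first letter of each word
Word transformations: 'ikuun'->'Ikuun', 'dbich'->'Dbich'
Result: Ikuun Dbich


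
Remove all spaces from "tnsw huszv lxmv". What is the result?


Input string: 'tnsw huszv lxmv'
Operation: remove all spaces
Words: 'tnsw', 'huszv', 'lxmv'
Join without spaces: tnswhuszvlxmv


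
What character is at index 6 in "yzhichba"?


Input string: 'yzhichba'
Operation: get character at index 6
Index mapping: s[0]='y', s[1]='z', s[2]='h', s[3]='i', s[4]='c', s[5]='h', s[6]='b'
Result: 'b'


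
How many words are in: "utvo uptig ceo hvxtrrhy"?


Input string: 'utvo uptig ceo hvxtrrhy'
Operation: split by spaces
Words found: 'utvo', 'uptig', 'ceo', 'hvxtrrhy'
Word count: 4


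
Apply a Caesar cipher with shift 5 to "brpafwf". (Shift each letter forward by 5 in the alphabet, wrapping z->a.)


Input: 'brpafwf', shift = 5
Operation: for each letter, (position + 5) mod 26
Mapping: 'b'(1+5=6)->'g', 'r'(17+5=22)->'w', 'p'(15+5=20)->'u', 'a'(0+5=5)->'f', 'f'(5+5=10)->'k', 'w'(22+5=27, 27 mod 26=1)->'b', 'f'(5+5=10)->'k'
Result: gwufkbk


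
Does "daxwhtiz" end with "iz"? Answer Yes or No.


Input string: 'daxwhtiz'
Suffix to check: 'iz'
Last 2 characters of input: 'iz'
Match: True
Result: Yes


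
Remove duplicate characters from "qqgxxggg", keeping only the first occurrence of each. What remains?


Input: 'qqgxxggg'
Operation: keep first occurrence of each character
Scan: s[0]='q' new -> keep; s[1]='q' seen -> skip; s[2]='g' new -> keep; s[3]='x' new -> keep; s[4]='x' seen -> skip; s[5]='g' seen -> skip; s[6]='g' seen -> skip; s[7]='g' seen -> skip
Result: qgx


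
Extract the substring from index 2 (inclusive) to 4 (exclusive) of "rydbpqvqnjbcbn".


Input string: 'rydbpqvqnjbcbn'
Operation: slice [2:4]
Extract characters: s[2]='d', s[3]='b'
Result: db


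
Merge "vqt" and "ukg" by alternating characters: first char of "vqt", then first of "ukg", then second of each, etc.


String 1: 'vqt'
String 2: 'ukg'
Operation: alternate characters
Pairs: 'v'+'u', 'q'+'k', 't'+'g'
Result: vuqktg


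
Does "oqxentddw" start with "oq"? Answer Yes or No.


Input string: 'oqxentddw'
Prefix to check: 'oq'
First 2 characters of input: 'oq'
Match: True
Result: Yes


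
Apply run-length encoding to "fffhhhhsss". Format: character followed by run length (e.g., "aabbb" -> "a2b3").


Input: 'fffhhhhsss'
Operation: identify consecutive runs
Runs: 'fff' -> f3, 'hhhh' -> h4, 'sss' -> s3
Encoded: f3h4s3


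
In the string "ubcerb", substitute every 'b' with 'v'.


Input string: 'ubcerb'
Operation: replace 'b' with 'v'
Positions of 'b': 1, 5
After replacement: uvcerv


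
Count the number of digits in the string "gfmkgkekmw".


Input string: 'gfmkgkekmw'
Operation: count digit characters (0-9)
Scan: 'g', 'f', 'm', 'k', 'g', 'k', 'e', 'k', 'm', 'w'
Digits found: 0
Result: 0


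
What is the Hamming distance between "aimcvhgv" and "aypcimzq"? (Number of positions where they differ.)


String 1: 'aimcvhgv'
String 2: 'aypcimzq'
Compare each position: pos 0: 'a'=='a', pos 1: 'i'!='y', pos 2: 'm'!='p', pos 3: 'c'=='c', pos 4: 'v'!='i', pos 5: 'h'!='m', pos 6: 'g'!='z', pos 7: 'v'!='q'
Differing positions: 6
Hamming distance: 6


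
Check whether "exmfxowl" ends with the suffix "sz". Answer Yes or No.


Input string: 'exmfxowl'
Suffix to check: 'sz'
Last 2 characters of input: 'wl'
Match: False
Result: No


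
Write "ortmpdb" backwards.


Input string: 'ortmpdb'
Operation: reverse character order
Original order: 'o' -> 'r' -> 't' -> 'm' -> 'p' -> 'd' -> 'b'
Reversed order: 'b' -> 'd' -> 'p' -> 'm' -> 't' -> 'r' -> 'o'
Result: bdpmtro


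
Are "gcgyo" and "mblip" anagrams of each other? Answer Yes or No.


String 1: 'gcgyo' -> sorted: 'cggoy'
String 2: 'mblip' -> sorted: 'bilmp'
Compare sorted forms: 'cggoy' != 'bilmp'
Anagram: No


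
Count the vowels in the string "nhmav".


Input string: 'nhmav'
Operation: count vowels (a, e, i, o, u)
Scan: s[0]='n', s[1]='h', s[2]='m', s[3]='a' (vowel), s[4]='v'
Vowels found: 1
Result: 1


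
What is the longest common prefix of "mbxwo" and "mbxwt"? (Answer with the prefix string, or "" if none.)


String 1: 'mbxwo'
String 2: 'mbxwt'
Compare position by position:
pos 0: 'm' vs 'm' match
pos 1: 'b' vs 'b' match
pos 2: 'x' vs 'x' match
pos 3: 'w' vs 'w' match
pos 4: 'o' vs 't' differ -> stop
Longest common prefix: "mbxw" (length 4)
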